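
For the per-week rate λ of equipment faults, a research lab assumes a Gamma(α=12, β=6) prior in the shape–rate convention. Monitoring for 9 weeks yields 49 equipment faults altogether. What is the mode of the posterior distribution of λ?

4

Total count 49 over total exposure 9 weeks.
Posterior: α' = 12 + 49 = 61, β' = 6 + 9 = 15.
Posterior mode = (α'−1)/β' = 60/15 = 4.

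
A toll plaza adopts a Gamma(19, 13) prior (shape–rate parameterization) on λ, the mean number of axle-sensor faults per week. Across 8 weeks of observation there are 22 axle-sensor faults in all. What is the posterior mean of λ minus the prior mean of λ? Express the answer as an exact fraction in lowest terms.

134/273

Total count 22 over total exposure 8 weeks.
Gamma(α, β) with Poisson data over total exposure Σt gives posterior Gamma(α+Σx, β+Σt) = Gamma(41, 21).
Posterior mean = 41/21 = 41/21; prior mean = 19/13 = 19/13. Difference = 41/21 − 19/13 = 134/273.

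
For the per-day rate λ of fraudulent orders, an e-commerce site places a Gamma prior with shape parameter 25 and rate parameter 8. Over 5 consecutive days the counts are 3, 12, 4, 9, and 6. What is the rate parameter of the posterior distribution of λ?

13

Total count: 3 + 12 + 4 + 9 + 6 = 34.
Total exposure: 5 days.
By Gamma–Poisson conjugacy, the posterior is Gamma(α + Σx, β + Σt) = Gamma(25 + 34, 8 + 5) = Gamma(59, 13).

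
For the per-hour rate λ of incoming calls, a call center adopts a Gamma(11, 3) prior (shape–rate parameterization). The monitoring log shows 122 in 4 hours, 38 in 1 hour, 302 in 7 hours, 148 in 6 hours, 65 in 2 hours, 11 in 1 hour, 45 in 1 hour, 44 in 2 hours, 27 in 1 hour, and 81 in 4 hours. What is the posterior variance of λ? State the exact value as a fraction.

447/512

Total count: 122 + 38 + 302 + 148 + 65 + 11 + 45 + 44 + 27 + 81 = 883.
Total exposure: 4 + 1 + 7 + 6 + 2 + 1 + 1 + 2 + 1 + 4 = 29 hours.
Gamma(α, β) with Poisson data over total exposure Σt gives posterior Gamma(α+Σx, β+Σt) = Gamma(894, 32).
Posterior variance = α'/β'² = 894/1024 = 447/512.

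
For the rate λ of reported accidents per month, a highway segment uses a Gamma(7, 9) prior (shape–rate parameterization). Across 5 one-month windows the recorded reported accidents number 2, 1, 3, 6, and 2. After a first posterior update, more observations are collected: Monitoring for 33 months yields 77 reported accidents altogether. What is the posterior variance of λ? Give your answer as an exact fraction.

Total count: 2 + 1 + 3 + 6 + 2 = 14.
Total exposure: 5 months.
After the first batch: Gamma(7 + 14, 9 + 5) = Gamma(21, 14).
Total count 77 over total exposure 33 months.
After the second batch: Gamma(21 + 77, 14 + 33) = Gamma(98, 47).
Posterior variance = α'/β'² = 98/2209.

98/2209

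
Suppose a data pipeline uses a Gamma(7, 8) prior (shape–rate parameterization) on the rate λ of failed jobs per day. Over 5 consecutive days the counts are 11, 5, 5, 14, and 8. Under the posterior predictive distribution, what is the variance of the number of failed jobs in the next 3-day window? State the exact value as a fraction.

2400/169

Total count: 11 + 5 + 5 + 14 + 8 = 43.
Total exposure: 5 days.
Conjugate update: add total count to the shape and total exposure to the rate, giving Gamma(50, 13).
The posterior predictive for a window of length T is Negative Binomial with variance T·α'·(β'+T)/β'² = 3·50·16/169 = 2400/169.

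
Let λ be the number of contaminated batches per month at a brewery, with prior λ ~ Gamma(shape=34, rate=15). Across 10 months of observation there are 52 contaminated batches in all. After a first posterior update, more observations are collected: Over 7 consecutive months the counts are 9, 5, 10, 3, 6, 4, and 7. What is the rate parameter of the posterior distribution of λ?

32

Total count 52 over total exposure 10 months.
After the first batch: Gamma(34 + 52, 15 + 10) = Gamma(86, 25).
Total count: 9 + 5 + 10 + 3 + 6 + 4 + 7 = 44.
Total exposure: 7 months.
After the second batch: Gamma(86 + 44, 25 + 7) = Gamma(130, 32).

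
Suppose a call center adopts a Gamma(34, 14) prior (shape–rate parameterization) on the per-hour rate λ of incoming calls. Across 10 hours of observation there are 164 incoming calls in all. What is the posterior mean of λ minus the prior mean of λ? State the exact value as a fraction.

163/28

Total count 164 over total exposure 10 hours.
The Gamma prior is conjugate for the Poisson rate, so λ | data ~ Gamma(34+164, 14+10) = Gamma(198, 24).
Posterior mean = 198/24 = 33/4; prior mean = 34/14 = 17/7. Difference = 33/4 − 17/7 = 163/28.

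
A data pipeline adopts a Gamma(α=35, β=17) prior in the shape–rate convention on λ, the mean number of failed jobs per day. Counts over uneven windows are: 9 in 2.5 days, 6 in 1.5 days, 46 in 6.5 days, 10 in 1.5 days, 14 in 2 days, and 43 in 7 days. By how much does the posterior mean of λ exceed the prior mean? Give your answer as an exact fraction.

Total count: 9 + 6 + 46 + 10 + 14 + 43 = 128.
Total exposure: 2.5 + 1.5 + 6.5 + 1.5 + 2 + 7 = 21 days.
The Gamma prior is conjugate for the Poisson rate, so λ | data ~ Gamma(35+128, 17+21) = Gamma(163, 38).
Posterior mean = 163/38 = 163/38; prior mean = 35/17 = 35/17. Difference = 163/38 − 35/17 = 1441/646.

1441/646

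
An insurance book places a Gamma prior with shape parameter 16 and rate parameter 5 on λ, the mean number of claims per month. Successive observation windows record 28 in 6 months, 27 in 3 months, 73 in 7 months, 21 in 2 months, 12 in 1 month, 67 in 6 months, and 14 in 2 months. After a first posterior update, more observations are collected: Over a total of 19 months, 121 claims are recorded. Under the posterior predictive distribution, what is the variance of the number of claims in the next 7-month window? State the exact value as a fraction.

153874/2601

Total count: 28 + 27 + 73 + 21 + 12 + 67 + 14 = 242.
Total exposure: 6 + 3 + 7 + 2 + 1 + 6 + 2 = 27 months.
After the first batch: Gamma(16 + 242, 5 + 27) = Gamma(258, 32).
Total count 121 over total exposure 19 months.
After the second batch: Gamma(258 + 121, 32 + 19) = Gamma(379, 51).
The posterior predictive for a window of length T is Negative Binomial with variance T·α'·(β'+T)/β'² = 7·379·58/2601 = 153874/2601.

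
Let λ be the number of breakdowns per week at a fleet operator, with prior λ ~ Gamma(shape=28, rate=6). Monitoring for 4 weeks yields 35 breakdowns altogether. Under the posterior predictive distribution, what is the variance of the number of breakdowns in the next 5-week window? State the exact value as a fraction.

189/4

Total count 35 over total exposure 4 weeks.
By Gamma–Poisson conjugacy, the posterior is Gamma(α + Σx, β + Σt) = Gamma(28 + 35, 6 + 4) = Gamma(63, 10).
The posterior predictive for a window of length T is Negative Binomial with variance T·α'·(β'+T)/β'² = 5·63·15/100 = 189/4.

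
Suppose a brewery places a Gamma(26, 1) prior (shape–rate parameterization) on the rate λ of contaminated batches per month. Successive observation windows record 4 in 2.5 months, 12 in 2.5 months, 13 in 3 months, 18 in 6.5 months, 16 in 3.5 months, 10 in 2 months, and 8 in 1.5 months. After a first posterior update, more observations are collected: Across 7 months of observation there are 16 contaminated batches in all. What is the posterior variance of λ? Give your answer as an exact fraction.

492/3481

Total count: 4 + 12 + 13 + 18 + 16 + 10 + 8 = 81.
Total exposure: 2.5 + 2.5 + 3 + 6.5 + 3.5 + 2 + 1.5 = 21.5 months.
After the first batch: Gamma(26 + 81, 1 + 21.5) = Gamma(107, 45/2).
Total count 16 over total exposure 7 months.
After the second batch: Gamma(107 + 16, 45/2 + 7) = Gamma(123, 59/2).
Posterior variance = α'/β'² = 123/(3481/4) = 492/3481.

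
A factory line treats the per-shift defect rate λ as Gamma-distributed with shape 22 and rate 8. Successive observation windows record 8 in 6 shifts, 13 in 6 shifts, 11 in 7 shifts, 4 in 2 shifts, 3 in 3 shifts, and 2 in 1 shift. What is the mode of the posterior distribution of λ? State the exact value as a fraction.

62/33

Total count: 8 + 13 + 11 + 4 + 3 + 2 = 41.
Total exposure: 6 + 6 + 7 + 2 + 3 + 1 = 25 shifts.
Posterior: α' = 22 + 41 = 63, β' = 8 + 25 = 33.
Posterior mode = (α'−1)/β' = 62/33.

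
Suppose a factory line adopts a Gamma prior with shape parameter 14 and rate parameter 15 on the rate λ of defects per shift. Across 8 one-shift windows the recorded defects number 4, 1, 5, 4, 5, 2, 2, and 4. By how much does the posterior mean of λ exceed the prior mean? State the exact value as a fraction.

Total count: 4 + 1 + 5 + 4 + 5 + 2 + 2 + 4 = 27.
Total exposure: 8 shifts.
Gamma(α, β) with Poisson data over total exposure Σt gives posterior Gamma(α+Σx, β+Σt) = Gamma(41, 23).
Posterior mean = 41/23 = 41/23; prior mean = 14/15 = 14/15. Difference = 41/23 − 14/15 = 293/345.

293/345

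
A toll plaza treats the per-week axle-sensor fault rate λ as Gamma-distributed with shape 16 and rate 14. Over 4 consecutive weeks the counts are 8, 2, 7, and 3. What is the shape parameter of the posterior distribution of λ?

Total count: 8 + 2 + 7 + 3 = 20.
Total exposure: 4 weeks.
Conjugate update: add total count to the shape and total exposure to the rate, giving Gamma(36, 18).

36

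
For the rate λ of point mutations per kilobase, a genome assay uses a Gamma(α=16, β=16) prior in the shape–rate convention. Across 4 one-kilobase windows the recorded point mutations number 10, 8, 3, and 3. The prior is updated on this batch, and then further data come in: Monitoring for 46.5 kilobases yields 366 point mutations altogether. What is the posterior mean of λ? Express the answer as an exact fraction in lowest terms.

Total count: 10 + 8 + 3 + 3 = 24.
Total exposure: 4 kilobases.
After the first batch: Gamma(16 + 24, 16 + 4) = Gamma(40, 20).
Total count 366 over total exposure 46.5 kilobases.
After the second batch: Gamma(40 + 366, 20 + 46.5) = Gamma(406, 133/2).
Posterior mean = α'/β' = 406/(133/2) = 116/19.

116/19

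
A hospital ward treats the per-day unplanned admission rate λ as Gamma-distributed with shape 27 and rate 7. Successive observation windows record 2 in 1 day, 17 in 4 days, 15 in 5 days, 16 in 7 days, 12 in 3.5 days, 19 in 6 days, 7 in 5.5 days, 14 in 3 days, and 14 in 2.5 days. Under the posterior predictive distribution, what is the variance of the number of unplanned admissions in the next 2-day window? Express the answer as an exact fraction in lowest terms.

Total count: 2 + 17 + 15 + 16 + 12 + 19 + 7 + 14 + 14 = 116.
Total exposure: 1 + 4 + 5 + 7 + 3.5 + 6 + 5.5 + 3 + 2.5 = 37.5 days.
The Gamma prior is conjugate for the Poisson rate, so λ | data ~ Gamma(27+116, 7+37.5) = Gamma(143, 89/2).
The posterior predictive for a window of length T is Negative Binomial with variance T·α'·(β'+T)/β'² = 2·143·(93/2)/(7921/4) = 53196/7921.

53196/7921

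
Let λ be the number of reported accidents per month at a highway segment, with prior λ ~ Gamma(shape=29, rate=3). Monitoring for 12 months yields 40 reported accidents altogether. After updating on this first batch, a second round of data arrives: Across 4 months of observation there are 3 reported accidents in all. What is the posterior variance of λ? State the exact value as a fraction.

72/361

Total count 40 over total exposure 12 months.
After the first batch: Gamma(29 + 40, 3 + 12) = Gamma(69, 15).
Total count 3 over total exposure 4 months.
After the second batch: Gamma(69 + 3, 15 + 4) = Gamma(72, 19).
Posterior variance = α'/β'² = 72/361.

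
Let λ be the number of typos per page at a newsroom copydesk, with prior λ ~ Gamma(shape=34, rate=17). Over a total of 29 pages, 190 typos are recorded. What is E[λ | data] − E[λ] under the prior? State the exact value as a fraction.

66/23

Total count 190 over total exposure 29 pages.
Conjugate update: add total count to the shape and total exposure to the rate, giving Gamma(224, 46).
Posterior mean = 224/46 = 112/23; prior mean = 34/17 = 2. Difference = 112/23 − 2 = 66/23.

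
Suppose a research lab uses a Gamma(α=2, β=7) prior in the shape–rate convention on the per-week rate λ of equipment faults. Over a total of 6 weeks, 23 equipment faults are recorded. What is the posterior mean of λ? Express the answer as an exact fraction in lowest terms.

25/13

Total count 23 over total exposure 6 weeks.
By Gamma–Poisson conjugacy, the posterior is Gamma(α + Σx, β + Σt) = Gamma(2 + 23, 7 + 6) = Gamma(25, 13).
Posterior mean = α'/β' = 25/13.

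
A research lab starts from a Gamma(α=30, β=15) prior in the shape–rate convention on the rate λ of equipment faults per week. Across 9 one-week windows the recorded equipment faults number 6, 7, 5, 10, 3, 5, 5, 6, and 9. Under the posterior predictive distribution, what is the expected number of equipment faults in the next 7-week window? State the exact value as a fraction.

Total count: 6 + 7 + 5 + 10 + 3 + 5 + 5 + 6 + 9 = 56.
Total exposure: 9 weeks.
Conjugate update: add total count to the shape and total exposure to the rate, giving Gamma(86, 24).
Predictive mean over a 7-week window = T·E[λ|data] = 7·86/24 = 301/12.

301/12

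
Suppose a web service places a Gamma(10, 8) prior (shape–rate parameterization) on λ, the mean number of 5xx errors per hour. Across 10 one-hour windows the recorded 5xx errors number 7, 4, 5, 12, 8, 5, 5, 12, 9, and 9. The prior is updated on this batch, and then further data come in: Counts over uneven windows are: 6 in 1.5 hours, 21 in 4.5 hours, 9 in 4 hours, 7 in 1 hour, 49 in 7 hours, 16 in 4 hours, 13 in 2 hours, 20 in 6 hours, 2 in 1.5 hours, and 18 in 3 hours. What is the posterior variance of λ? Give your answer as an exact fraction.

988/11025

Total count: 7 + 4 + 5 + 12 + 8 + 5 + 5 + 12 + 9 + 9 = 76.
Total exposure: 10 hours.
After the first batch: Gamma(10 + 76, 8 + 10) = Gamma(86, 18).
Total count: 6 + 21 + 9 + 7 + 49 + 16 + 13 + 20 + 2 + 18 = 161.
Total exposure: 1.5 + 4.5 + 4 + 1 + 7 + 4 + 2 + 6 + 1.5 + 3 = 34.5 hours.
After the second batch: Gamma(86 + 161, 18 + 34.5) = Gamma(247, 105/2).
Posterior variance = α'/β'² = 247/(11025/4) = 988/11025.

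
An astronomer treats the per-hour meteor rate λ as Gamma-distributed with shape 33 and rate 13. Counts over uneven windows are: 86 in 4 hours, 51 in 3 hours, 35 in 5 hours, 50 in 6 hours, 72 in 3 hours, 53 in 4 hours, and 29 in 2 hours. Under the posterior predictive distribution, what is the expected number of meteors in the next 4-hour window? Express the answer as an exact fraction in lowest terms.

Total count: 86 + 51 + 35 + 50 + 72 + 53 + 29 = 376.
Total exposure: 4 + 3 + 5 + 6 + 3 + 4 + 2 = 27 hours.
Gamma(α, β) with Poisson data over total exposure Σt gives posterior Gamma(α+Σx, β+Σt) = Gamma(409, 40).
Predictive mean over a 4-hour window = T·E[λ|data] = 4·409/40 = 409/10.

409/10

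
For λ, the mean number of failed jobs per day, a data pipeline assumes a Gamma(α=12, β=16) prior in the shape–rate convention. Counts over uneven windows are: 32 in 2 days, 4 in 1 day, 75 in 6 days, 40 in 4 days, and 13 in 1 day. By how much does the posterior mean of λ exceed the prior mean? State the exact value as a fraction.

Total count: 32 + 4 + 75 + 40 + 13 = 164.
Total exposure: 2 + 1 + 6 + 4 + 1 = 14 days.
The Gamma prior is conjugate for the Poisson rate, so λ | data ~ Gamma(12+164, 16+14) = Gamma(176, 30).
Posterior mean = 176/30 = 88/15; prior mean = 12/16 = 3/4. Difference = 88/15 − 3/4 = 307/60.

307/60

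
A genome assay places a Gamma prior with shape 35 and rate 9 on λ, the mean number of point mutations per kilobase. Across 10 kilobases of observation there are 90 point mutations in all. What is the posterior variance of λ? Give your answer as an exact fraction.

Total count 90 over total exposure 10 kilobases.
By Gamma–Poisson conjugacy, the posterior is Gamma(α + Σx, β + Σt) = Gamma(35 + 90, 9 + 10) = Gamma(125, 19).
Posterior variance = α'/β'² = 125/361.

125/361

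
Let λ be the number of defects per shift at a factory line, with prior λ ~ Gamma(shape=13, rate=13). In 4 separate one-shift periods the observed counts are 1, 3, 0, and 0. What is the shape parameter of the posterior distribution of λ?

Total count: 1 + 3 + 0 + 0 = 4.
Total exposure: 4 shifts.
Gamma(α, β) with Poisson data over total exposure Σt gives posterior Gamma(α+Σx, β+Σt) = Gamma(17, 17).

17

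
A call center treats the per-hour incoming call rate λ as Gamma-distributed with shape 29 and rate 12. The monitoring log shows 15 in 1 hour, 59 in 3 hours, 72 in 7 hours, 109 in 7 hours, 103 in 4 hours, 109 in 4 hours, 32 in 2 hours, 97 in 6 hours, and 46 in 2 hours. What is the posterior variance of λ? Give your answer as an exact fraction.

Total count: 15 + 59 + 72 + 109 + 103 + 109 + 32 + 97 + 46 = 642.
Total exposure: 1 + 3 + 7 + 7 + 4 + 4 + 2 + 6 + 2 = 36 hours.
Conjugate update: add total count to the shape and total exposure to the rate, giving Gamma(671, 48).
Posterior variance = α'/β'² = 671/2304.

671/2304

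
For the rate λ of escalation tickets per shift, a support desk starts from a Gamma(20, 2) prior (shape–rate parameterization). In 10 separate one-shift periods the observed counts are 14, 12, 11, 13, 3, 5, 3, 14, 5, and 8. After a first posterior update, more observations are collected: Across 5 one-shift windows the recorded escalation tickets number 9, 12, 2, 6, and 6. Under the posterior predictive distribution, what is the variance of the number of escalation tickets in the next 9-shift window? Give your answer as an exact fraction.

Total count: 14 + 12 + 11 + 13 + 3 + 5 + 3 + 14 + 5 + 8 = 88.
Total exposure: 10 shifts.
After the first batch: Gamma(20 + 88, 2 + 10) = Gamma(108, 12).
Total count: 9 + 12 + 2 + 6 + 6 = 35.
Total exposure: 5 shifts.
After the second batch: Gamma(108 + 35, 12 + 5) = Gamma(143, 17).
The posterior predictive for a window of length T is Negative Binomial with variance T·α'·(β'+T)/β'² = 9·143·26/289 = 33462/289.

33462/289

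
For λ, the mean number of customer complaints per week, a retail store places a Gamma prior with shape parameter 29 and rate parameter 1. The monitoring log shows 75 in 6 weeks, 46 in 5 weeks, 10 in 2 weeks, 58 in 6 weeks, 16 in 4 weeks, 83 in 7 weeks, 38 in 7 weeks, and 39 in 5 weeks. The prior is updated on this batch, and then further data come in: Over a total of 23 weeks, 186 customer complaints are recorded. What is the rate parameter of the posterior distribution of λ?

Total count: 75 + 46 + 10 + 58 + 16 + 83 + 38 + 39 = 365.
Total exposure: 6 + 5 + 2 + 6 + 4 + 7 + 7 + 5 = 42 weeks.
After the first batch: Gamma(29 + 365, 1 + 42) = Gamma(394, 43).
Total count 186 over total exposure 23 weeks.
After the second batch: Gamma(394 + 186, 43 + 23) = Gamma(580, 66).

66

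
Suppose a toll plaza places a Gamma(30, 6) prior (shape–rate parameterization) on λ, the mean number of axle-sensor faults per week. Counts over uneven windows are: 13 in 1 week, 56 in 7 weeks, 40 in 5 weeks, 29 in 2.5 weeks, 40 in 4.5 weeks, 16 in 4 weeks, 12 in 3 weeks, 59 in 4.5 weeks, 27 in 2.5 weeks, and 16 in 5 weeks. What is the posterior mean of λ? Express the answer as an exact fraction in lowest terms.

Total count: 13 + 56 + 40 + 29 + 40 + 16 + 12 + 59 + 27 + 16 = 308.
Total exposure: 1 + 7 + 5 + 2.5 + 4.5 + 4 + 3 + 4.5 + 2.5 + 5 = 39 weeks.
By Gamma–Poisson conjugacy, the posterior is Gamma(α + Σx, β + Σt) = Gamma(30 + 308, 6 + 39) = Gamma(338, 45).
Posterior mean = α'/β' = 338/45.

338/45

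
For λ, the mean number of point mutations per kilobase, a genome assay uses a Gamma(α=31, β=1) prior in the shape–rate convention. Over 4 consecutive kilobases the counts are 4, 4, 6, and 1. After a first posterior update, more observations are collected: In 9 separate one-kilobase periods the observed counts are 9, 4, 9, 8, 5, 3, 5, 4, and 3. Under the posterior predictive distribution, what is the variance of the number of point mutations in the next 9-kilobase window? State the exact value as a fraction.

4968/49

Total count: 4 + 4 + 6 + 1 = 15.
Total exposure: 4 kilobases.
After the first batch: Gamma(31 + 15, 1 + 4) = Gamma(46, 5).
Total count: 9 + 4 + 9 + 8 + 5 + 3 + 5 + 4 + 3 = 50.
Total exposure: 9 kilobases.
After the second batch: Gamma(46 + 50, 5 + 9) = Gamma(96, 14).
The posterior predictive for a window of length T is Negative Binomial with variance T·α'·(β'+T)/β'² = 9·96·23/196 = 4968/49.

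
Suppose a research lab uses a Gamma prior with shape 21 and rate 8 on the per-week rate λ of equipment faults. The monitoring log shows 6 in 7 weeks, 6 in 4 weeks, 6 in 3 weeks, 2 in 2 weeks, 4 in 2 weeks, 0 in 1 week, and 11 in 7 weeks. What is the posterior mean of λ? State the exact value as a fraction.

28/17

Total count: 6 + 6 + 6 + 2 + 4 + 0 + 11 = 35.
Total exposure: 7 + 4 + 3 + 2 + 2 + 1 + 7 = 26 weeks.
By Gamma–Poisson conjugacy, the posterior is Gamma(α + Σx, β + Σt) = Gamma(21 + 35, 8 + 26) = Gamma(56, 34).
Posterior mean = α'/β' = 56/34 = 28/17.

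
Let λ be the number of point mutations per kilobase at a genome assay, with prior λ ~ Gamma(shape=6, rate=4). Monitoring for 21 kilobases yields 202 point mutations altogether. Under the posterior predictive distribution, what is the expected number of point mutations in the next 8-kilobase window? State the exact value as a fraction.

1664/25

Total count 202 over total exposure 21 kilobases.
The Gamma prior is conjugate for the Poisson rate, so λ | data ~ Gamma(6+202, 4+21) = Gamma(208, 25).
Predictive mean over an 8-kilobase window = T·E[λ|data] = 8·208/25 = 1664/25.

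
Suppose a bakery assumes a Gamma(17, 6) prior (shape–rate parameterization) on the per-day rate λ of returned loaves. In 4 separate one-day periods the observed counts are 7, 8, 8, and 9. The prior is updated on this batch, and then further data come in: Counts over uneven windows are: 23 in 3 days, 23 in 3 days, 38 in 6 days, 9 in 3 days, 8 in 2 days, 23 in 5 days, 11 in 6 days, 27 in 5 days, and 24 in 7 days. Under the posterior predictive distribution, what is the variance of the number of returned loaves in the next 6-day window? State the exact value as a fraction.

3948/125

Total count: 7 + 8 + 8 + 9 = 32.
Total exposure: 4 days.
After the first batch: Gamma(17 + 32, 6 + 4) = Gamma(49, 10).
Total count: 23 + 23 + 38 + 9 + 8 + 23 + 11 + 27 + 24 = 186.
Total exposure: 3 + 3 + 6 + 3 + 2 + 5 + 6 + 5 + 7 = 40 days.
After the second batch: Gamma(49 + 186, 10 + 40) = Gamma(235, 50).
The posterior predictive for a window of length T is Negative Binomial with variance T·α'·(β'+T)/β'² = 6·235·56/2500 = 3948/125.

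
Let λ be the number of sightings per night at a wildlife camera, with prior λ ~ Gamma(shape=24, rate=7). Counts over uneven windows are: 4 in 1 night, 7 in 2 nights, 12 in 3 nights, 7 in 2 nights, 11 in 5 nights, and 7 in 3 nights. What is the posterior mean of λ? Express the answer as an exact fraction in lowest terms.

72/23

Total count: 4 + 7 + 12 + 7 + 11 + 7 = 48.
Total exposure: 1 + 2 + 3 + 2 + 5 + 3 = 16 nights.
Posterior: α' = 24 + 48 = 72, β' = 7 + 16 = 23.
Posterior mean = α'/β' = 72/23.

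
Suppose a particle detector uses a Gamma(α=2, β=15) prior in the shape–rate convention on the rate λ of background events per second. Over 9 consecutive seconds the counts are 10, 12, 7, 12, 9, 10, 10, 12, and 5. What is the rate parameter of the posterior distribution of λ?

24

Total count: 10 + 12 + 7 + 12 + 9 + 10 + 10 + 12 + 5 = 87.
Total exposure: 9 seconds.
By Gamma–Poisson conjugacy, the posterior is Gamma(α + Σx, β + Σt) = Gamma(2 + 87, 15 + 9) = Gamma(89, 24).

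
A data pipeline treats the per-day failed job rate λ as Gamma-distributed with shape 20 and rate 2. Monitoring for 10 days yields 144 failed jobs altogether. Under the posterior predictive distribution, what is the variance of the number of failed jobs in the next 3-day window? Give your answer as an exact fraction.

Total count 144 over total exposure 10 days.
Conjugate update: add total count to the shape and total exposure to the rate, giving Gamma(164, 12).
The posterior predictive for a window of length T is Negative Binomial with variance T·α'·(β'+T)/β'² = 3·164·15/144 = 205/4.

205/4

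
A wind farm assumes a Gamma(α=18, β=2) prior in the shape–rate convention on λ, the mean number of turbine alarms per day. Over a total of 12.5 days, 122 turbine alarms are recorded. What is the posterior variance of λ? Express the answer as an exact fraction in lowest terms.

Total count 122 over total exposure 12.5 days.
Posterior: α' = 18 + 122 = 140, β' = 2 + 12.5 = 29/2.
Posterior variance = α'/β'² = 140/(841/4) = 560/841.

560/841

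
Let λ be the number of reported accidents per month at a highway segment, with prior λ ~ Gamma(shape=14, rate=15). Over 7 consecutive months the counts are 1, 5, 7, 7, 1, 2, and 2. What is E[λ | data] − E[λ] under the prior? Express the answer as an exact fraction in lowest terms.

277/330

Total count: 1 + 5 + 7 + 7 + 1 + 2 + 2 = 25.
Total exposure: 7 months.
Conjugate update: add total count to the shape and total exposure to the rate, giving Gamma(39, 22).
Posterior mean = 39/22 = 39/22; prior mean = 14/15 = 14/15. Difference = 39/22 − 14/15 = 277/330.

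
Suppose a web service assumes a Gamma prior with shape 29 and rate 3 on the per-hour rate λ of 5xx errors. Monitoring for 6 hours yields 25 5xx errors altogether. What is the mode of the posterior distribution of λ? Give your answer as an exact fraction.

53/9

Total count 25 over total exposure 6 hours.
The Gamma prior is conjugate for the Poisson rate, so λ | data ~ Gamma(29+25, 3+6) = Gamma(54, 9).
Posterior mode = (α'−1)/β' = 53/9.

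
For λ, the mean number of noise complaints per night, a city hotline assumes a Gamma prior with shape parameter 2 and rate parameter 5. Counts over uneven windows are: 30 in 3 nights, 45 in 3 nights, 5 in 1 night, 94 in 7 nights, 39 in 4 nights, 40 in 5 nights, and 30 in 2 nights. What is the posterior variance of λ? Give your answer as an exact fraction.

19/60

Total count: 30 + 45 + 5 + 94 + 39 + 40 + 30 = 283.
Total exposure: 3 + 3 + 1 + 7 + 4 + 5 + 2 = 25 nights.
Conjugate update: add total count to the shape and total exposure to the rate, giving Gamma(285, 30).
Posterior variance = α'/β'² = 285/900 = 19/60.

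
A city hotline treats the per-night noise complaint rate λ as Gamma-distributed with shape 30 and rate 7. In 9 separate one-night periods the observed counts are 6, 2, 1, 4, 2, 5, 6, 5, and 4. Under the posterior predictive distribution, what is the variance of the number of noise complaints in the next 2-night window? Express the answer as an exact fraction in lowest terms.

585/64

Total count: 6 + 2 + 1 + 4 + 2 + 5 + 6 + 5 + 4 = 35.
Total exposure: 9 nights.
Conjugate update: add total count to the shape and total exposure to the rate, giving Gamma(65, 16).
The posterior predictive for a window of length T is Negative Binomial with variance T·α'·(β'+T)/β'² = 2·65·18/256 = 585/64.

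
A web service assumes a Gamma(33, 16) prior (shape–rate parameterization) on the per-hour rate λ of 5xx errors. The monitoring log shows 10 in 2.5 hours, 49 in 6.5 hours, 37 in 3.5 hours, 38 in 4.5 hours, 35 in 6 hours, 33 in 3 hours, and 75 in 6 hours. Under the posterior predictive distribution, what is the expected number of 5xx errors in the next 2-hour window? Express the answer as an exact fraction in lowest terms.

155/12

Total count: 10 + 49 + 37 + 38 + 35 + 33 + 75 = 277.
Total exposure: 2.5 + 6.5 + 3.5 + 4.5 + 6 + 3 + 6 = 32 hours.
Posterior: α' = 33 + 277 = 310, β' = 16 + 32 = 48.
Predictive mean over a 2-hour window = T·E[λ|data] = 2·310/48 = 155/12.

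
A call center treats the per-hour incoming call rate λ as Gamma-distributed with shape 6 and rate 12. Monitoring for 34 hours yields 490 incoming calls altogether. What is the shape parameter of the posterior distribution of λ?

496

Total count 490 over total exposure 34 hours.
Conjugate update: add total count to the shape and total exposure to the rate, giving Gamma(496, 46).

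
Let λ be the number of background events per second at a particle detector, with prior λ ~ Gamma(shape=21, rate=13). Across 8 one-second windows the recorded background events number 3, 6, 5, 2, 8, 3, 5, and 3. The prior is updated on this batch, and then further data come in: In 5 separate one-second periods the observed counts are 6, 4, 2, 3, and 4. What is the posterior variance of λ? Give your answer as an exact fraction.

Total count: 3 + 6 + 5 + 2 + 8 + 3 + 5 + 3 = 35.
Total exposure: 8 seconds.
After the first batch: Gamma(21 + 35, 13 + 8) = Gamma(56, 21).
Total count: 6 + 4 + 2 + 3 + 4 = 19.
Total exposure: 5 seconds.
After the second batch: Gamma(56 + 19, 21 + 5) = Gamma(75, 26).
Posterior variance = α'/β'² = 75/676.

75/676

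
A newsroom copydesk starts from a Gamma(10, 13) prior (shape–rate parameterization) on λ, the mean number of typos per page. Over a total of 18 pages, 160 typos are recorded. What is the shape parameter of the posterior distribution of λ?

Total count 160 over total exposure 18 pages.
Posterior: α' = 10 + 160 = 170, β' = 13 + 18 = 31.

170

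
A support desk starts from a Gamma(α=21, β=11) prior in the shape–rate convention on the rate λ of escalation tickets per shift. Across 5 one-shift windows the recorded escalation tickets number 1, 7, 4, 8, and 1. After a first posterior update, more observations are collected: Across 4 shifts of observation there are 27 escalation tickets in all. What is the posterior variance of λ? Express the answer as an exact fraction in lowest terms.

69/400

Total count: 1 + 7 + 4 + 8 + 1 = 21.
Total exposure: 5 shifts.
After the first batch: Gamma(21 + 21, 11 + 5) = Gamma(42, 16).
Total count 27 over total exposure 4 shifts.
After the second batch: Gamma(42 + 27, 16 + 4) = Gamma(69, 20).
Posterior variance = α'/β'² = 69/400.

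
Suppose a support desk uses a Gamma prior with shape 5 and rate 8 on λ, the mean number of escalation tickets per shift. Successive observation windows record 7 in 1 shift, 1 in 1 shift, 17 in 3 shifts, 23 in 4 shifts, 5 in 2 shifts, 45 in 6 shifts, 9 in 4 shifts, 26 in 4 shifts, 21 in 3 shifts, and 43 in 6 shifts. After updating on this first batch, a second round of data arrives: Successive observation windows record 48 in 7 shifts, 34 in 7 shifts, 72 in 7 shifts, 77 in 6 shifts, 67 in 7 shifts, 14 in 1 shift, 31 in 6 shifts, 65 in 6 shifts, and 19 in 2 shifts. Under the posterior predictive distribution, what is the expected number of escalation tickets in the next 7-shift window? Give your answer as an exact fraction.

Total count: 7 + 1 + 17 + 23 + 5 + 45 + 9 + 26 + 21 + 43 = 197.
Total exposure: 1 + 1 + 3 + 4 + 2 + 6 + 4 + 4 + 3 + 6 = 34 shifts.
After the first batch: Gamma(5 + 197, 8 + 34) = Gamma(202, 42).
Total count: 48 + 34 + 72 + 77 + 67 + 14 + 31 + 65 + 19 = 427.
Total exposure: 7 + 7 + 7 + 6 + 7 + 1 + 6 + 6 + 2 = 49 shifts.
After the second batch: Gamma(202 + 427, 42 + 49) = Gamma(629, 91).
Predictive mean over a 7-shift window = T·E[λ|data] = 7·629/91 = 629/13.

629/13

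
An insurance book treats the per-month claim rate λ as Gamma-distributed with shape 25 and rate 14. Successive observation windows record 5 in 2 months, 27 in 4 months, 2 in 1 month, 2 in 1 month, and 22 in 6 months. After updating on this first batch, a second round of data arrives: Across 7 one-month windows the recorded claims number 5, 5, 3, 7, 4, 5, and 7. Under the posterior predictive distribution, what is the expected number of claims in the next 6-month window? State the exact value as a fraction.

Total count: 5 + 27 + 2 + 2 + 22 = 58.
Total exposure: 2 + 4 + 1 + 1 + 6 = 14 months.
After the first batch: Gamma(25 + 58, 14 + 14) = Gamma(83, 28).
Total count: 5 + 5 + 3 + 7 + 4 + 5 + 7 = 36.
Total exposure: 7 months.
After the second batch: Gamma(83 + 36, 28 + 7) = Gamma(119, 35).
Predictive mean over a 6-month window = T·E[λ|data] = 6·119/35 = 102/5.

102/5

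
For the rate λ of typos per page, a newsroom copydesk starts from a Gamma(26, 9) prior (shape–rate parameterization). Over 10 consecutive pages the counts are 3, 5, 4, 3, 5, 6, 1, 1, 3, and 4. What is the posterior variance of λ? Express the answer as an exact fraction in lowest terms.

Total count: 3 + 5 + 4 + 3 + 5 + 6 + 1 + 1 + 3 + 4 = 35.
Total exposure: 10 pages.
The Gamma prior is conjugate for the Poisson rate, so λ | data ~ Gamma(26+35, 9+10) = Gamma(61, 19).
Posterior variance = α'/β'² = 61/361.

61/361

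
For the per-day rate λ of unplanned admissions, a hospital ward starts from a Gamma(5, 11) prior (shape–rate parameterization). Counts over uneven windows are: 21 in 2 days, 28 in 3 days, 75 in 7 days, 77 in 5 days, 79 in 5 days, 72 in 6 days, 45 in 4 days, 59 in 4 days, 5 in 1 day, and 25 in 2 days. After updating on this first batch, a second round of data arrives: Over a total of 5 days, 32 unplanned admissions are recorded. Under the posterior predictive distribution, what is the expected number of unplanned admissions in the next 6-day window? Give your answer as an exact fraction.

Total count: 21 + 28 + 75 + 77 + 79 + 72 + 45 + 59 + 5 + 25 = 486.
Total exposure: 2 + 3 + 7 + 5 + 5 + 6 + 4 + 4 + 1 + 2 = 39 days.
After the first batch: Gamma(5 + 486, 11 + 39) = Gamma(491, 50).
Total count 32 over total exposure 5 days.
After the second batch: Gamma(491 + 32, 50 + 5) = Gamma(523, 55).
Predictive mean over a 6-day window = T·E[λ|data] = 6·523/55 = 3138/55.

3138/55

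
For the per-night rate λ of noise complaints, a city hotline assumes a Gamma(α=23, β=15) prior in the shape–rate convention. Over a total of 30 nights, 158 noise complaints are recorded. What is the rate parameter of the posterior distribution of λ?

45

Total count 158 over total exposure 30 nights.
Posterior: α' = 23 + 158 = 181, β' = 15 + 30 = 45.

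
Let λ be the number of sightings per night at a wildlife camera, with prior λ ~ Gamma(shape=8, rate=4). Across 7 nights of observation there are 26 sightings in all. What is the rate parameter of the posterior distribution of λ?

Total count 26 over total exposure 7 nights.
Conjugate update: add total count to the shape and total exposure to the rate, giving Gamma(34, 11).

11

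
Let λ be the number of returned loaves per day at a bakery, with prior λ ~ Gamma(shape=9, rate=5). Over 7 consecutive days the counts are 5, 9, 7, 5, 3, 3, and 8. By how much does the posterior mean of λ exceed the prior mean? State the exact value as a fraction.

137/60

Total count: 5 + 9 + 7 + 5 + 3 + 3 + 8 = 40.
Total exposure: 7 days.
By Gamma–Poisson conjugacy, the posterior is Gamma(α + Σx, β + Σt) = Gamma(9 + 40, 5 + 7) = Gamma(49, 12).
Posterior mean = 49/12 = 49/12; prior mean = 9/5 = 9/5. Difference = 49/12 − 9/5 = 137/60.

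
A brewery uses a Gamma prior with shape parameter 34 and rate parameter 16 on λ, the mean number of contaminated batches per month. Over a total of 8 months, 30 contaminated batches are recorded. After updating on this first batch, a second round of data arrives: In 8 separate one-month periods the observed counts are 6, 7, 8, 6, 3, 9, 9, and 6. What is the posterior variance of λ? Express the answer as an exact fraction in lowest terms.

59/512

Total count 30 over total exposure 8 months.
After the first batch: Gamma(34 + 30, 16 + 8) = Gamma(64, 24).
Total count: 6 + 7 + 8 + 6 + 3 + 9 + 9 + 6 = 54.
Total exposure: 8 months.
After the second batch: Gamma(64 + 54, 24 + 8) = Gamma(118, 32).
Posterior variance = α'/β'² = 118/1024 = 59/512.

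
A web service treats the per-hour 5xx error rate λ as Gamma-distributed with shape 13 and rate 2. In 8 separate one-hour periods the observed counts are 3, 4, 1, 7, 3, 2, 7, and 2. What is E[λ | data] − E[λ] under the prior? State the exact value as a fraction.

Total count: 3 + 4 + 1 + 7 + 3 + 2 + 7 + 2 = 29.
Total exposure: 8 hours.
Posterior: α' = 13 + 29 = 42, β' = 2 + 8 = 10.
Posterior mean = 42/10 = 21/5; prior mean = 13/2 = 13/2. Difference = 21/5 − 13/2 = -23/10.

-23/10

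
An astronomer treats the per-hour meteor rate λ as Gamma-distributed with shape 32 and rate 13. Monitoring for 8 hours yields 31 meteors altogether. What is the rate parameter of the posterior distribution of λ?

21

Total count 31 over total exposure 8 hours.
Gamma(α, β) with Poisson data over total exposure Σt gives posterior Gamma(α+Σx, β+Σt) = Gamma(63, 21).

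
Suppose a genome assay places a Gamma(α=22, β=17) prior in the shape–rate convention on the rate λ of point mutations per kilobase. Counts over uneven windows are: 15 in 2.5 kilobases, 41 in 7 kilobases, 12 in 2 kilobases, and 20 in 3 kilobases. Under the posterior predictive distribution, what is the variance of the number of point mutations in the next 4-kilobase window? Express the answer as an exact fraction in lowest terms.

62480/3969

Total count: 15 + 41 + 12 + 20 = 88.
Total exposure: 2.5 + 7 + 2 + 3 = 14.5 kilobases.
By Gamma–Poisson conjugacy, the posterior is Gamma(α + Σx, β + Σt) = Gamma(22 + 88, 17 + 14.5) = Gamma(110, 63/2).
The posterior predictive for a window of length T is Negative Binomial with variance T·α'·(β'+T)/β'² = 4·110·(71/2)/(3969/4) = 62480/3969.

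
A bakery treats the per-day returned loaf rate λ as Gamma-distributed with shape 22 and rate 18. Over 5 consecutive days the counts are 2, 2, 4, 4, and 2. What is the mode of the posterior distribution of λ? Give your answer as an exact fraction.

35/23

Total count: 2 + 2 + 4 + 4 + 2 = 14.
Total exposure: 5 days.
Conjugate update: add total count to the shape and total exposure to the rate, giving Gamma(36, 23).
Posterior mode = (α'−1)/β' = 35/23.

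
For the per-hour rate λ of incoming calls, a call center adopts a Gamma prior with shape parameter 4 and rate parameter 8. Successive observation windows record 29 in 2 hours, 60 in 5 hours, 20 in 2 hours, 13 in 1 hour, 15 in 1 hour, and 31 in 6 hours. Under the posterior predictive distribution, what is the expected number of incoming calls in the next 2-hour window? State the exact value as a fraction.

Total count: 29 + 60 + 20 + 13 + 15 + 31 = 168.
Total exposure: 2 + 5 + 2 + 1 + 1 + 6 = 17 hours.
Conjugate update: add total count to the shape and total exposure to the rate, giving Gamma(172, 25).
Predictive mean over a 2-hour window = T·E[λ|data] = 2·172/25 = 344/25.

344/25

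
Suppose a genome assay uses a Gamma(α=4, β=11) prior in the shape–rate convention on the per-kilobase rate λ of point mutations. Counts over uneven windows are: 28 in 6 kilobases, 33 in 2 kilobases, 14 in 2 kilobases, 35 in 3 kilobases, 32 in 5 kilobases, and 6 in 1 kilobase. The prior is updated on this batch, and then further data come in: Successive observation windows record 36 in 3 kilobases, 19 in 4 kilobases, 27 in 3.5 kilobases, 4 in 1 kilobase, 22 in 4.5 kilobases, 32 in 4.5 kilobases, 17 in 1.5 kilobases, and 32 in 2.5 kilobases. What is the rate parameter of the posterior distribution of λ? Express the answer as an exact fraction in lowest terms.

Total count: 28 + 33 + 14 + 35 + 32 + 6 = 148.
Total exposure: 6 + 2 + 2 + 3 + 5 + 1 = 19 kilobases.
After the first batch: Gamma(4 + 148, 11 + 19) = Gamma(152, 30).
Total count: 36 + 19 + 27 + 4 + 22 + 32 + 17 + 32 = 189.
Total exposure: 3 + 4 + 3.5 + 1 + 4.5 + 4.5 + 1.5 + 2.5 = 24.5 kilobases.
After the second batch: Gamma(152 + 189, 30 + 24.5) = Gamma(341, 109/2).

109/2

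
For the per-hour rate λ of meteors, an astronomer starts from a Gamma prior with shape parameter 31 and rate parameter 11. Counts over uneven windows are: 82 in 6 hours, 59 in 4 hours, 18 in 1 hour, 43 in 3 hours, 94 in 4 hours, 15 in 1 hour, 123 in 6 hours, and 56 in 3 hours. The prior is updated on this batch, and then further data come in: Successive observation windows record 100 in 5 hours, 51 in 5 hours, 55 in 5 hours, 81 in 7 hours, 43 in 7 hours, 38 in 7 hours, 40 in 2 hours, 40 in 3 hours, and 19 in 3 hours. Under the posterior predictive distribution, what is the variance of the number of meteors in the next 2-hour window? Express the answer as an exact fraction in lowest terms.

167960/6889

Total count: 82 + 59 + 18 + 43 + 94 + 15 + 123 + 56 = 490.
Total exposure: 6 + 4 + 1 + 3 + 4 + 1 + 6 + 3 = 28 hours.
After the first batch: Gamma(31 + 490, 11 + 28) = Gamma(521, 39).
Total count: 100 + 51 + 55 + 81 + 43 + 38 + 40 + 40 + 19 = 467.
Total exposure: 5 + 5 + 5 + 7 + 7 + 7 + 2 + 3 + 3 = 44 hours.
After the second batch: Gamma(521 + 467, 39 + 44) = Gamma(988, 83).
The posterior predictive for a window of length T is Negative Binomial with variance T·α'·(β'+T)/β'² = 2·988·85/6889 = 167960/6889.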